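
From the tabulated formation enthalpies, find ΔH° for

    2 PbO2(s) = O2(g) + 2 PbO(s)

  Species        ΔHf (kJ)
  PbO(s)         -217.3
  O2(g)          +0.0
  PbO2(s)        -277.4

Products: 1·(+0.0) + 2·(-217.3) = -434.6
Reactants: 2·(-277.4) = -554.8
ΔH° = (-434.6) − (-554.8) = 120.2 kJ

ΔH° = 120.2 kJ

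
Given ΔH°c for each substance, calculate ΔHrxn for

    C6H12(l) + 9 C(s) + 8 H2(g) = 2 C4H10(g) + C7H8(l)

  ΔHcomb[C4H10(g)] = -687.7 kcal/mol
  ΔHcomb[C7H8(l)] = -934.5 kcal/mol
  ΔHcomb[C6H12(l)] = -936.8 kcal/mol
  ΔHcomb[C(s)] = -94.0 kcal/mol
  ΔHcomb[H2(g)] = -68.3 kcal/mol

Using ΔH = Σ nΔHc°(reactants) − Σ nΔHc°(products):
= [1·(-936.8) + 9·(-94.0) + 8·(-68.3)] − [2·(-687.7) + 1·(-934.5)]
= -19.3 kcal/mol

ΔHrxn = -19.3 kcal/mol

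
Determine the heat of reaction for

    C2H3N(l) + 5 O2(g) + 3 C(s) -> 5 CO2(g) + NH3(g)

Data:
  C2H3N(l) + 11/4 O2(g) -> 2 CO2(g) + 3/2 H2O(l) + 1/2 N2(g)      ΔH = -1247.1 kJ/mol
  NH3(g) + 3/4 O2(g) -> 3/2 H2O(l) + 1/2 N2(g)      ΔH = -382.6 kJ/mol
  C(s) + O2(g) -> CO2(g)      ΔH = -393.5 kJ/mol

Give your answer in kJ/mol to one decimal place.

ΔH = -2045.0 kJ/mol

equation 1 as written: -1247.1 kJ/mol
equation 2 reversed: +382.6 kJ/mol
equation 3 × 3: (3)·(-393.5) = -1180.5 kJ/mol
Summing the manipulated equations, ΔH = (1)·(-1247.1) + (-1)·(-382.6) + (3)·(-393.5) = -2045.0 kJ/mol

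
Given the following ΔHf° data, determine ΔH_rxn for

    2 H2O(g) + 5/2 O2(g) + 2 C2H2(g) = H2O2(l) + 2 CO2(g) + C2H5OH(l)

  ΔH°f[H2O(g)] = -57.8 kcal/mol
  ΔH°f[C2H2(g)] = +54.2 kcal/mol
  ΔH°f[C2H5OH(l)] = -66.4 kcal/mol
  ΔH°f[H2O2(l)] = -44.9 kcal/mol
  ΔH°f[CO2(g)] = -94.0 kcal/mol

ΔH_rxn = -292.1 kcal/mol

Products: 1·(-44.9) + 2·(-94.0) + 1·(-66.4) = -299.3
Reactants: 2·(-57.8) + 5/2·(+0.0) + 2·(+54.2) = -7.2
ΔH_rxn = (-299.3) − (-7.2) = -292.1 kcal/mol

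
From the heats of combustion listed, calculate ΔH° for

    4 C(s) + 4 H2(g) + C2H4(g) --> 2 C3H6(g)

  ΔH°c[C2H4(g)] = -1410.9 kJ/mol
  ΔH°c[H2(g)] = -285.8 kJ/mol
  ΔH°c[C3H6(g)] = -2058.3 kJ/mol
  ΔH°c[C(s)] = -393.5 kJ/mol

With combustion enthalpies, reactants minus products:
= [4·(-393.5) + 4·(-285.8) + 1·(-1410.9)] − [2·(-2058.3)]
= -11.5 kJ/mol

ΔH° = -11.5 kJ/mol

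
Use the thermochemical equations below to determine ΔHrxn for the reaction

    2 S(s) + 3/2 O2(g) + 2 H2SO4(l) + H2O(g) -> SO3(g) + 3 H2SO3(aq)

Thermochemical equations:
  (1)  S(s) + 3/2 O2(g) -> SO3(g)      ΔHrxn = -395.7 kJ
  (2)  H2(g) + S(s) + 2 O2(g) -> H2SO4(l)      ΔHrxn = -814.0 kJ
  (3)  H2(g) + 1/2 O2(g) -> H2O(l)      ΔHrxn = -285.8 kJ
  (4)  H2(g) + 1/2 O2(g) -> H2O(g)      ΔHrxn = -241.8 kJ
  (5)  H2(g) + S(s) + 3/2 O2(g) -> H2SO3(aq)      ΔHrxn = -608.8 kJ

(1) as written: -395.7 kJ
(2) reversed and × 2: (-2)·(-814.0) = +1628.0 kJ
(3): not needed.
(4) reversed: +241.8 kJ
(5) × 3: (3)·(-608.8) = -1826.4 kJ
ΔHrxn = (-395.7) + (+1628.0) + (+241.8) + (-1826.4) = -352.3 kJ

ΔHrxn = -352.3 kJ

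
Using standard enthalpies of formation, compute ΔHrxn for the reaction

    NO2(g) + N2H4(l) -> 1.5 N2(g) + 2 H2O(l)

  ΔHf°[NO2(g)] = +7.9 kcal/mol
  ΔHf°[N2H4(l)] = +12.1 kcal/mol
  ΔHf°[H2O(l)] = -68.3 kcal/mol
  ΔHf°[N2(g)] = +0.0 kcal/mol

ΔHrxn = -156.6 kcal/mol

ΔH°rxn = Σ nΔHf°(products) − Σ nΔHf°(reactants).
Products: 3/2·(+0.0) + 2·(-68.3) = -136.6
Reactants: 1·(+7.9) + 1·(+12.1) = +20.0
ΔHrxn = (-136.6) − (+20.0) = -156.6 kcal/mol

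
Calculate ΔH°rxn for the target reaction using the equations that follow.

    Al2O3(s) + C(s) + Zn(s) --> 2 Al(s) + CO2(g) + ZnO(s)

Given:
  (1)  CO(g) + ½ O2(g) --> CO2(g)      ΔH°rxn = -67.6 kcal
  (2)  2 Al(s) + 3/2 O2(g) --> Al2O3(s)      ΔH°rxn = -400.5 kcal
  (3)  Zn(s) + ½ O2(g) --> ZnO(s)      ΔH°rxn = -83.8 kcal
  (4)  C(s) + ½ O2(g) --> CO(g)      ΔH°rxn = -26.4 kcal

(1) as written (CO2(g) already on the product side): -67.6 kcal
(2) reversed (Al2O3(s) must end up as a reactant): +400.5 kcal
(3) as written (ZnO(s) already on the product side): -83.8 kcal
(4) as written (C(s) already on the reactant side): -26.4 kcal
Since enthalpy is a state function, ΔH°rxn = (-67.6) + (+400.5) + (-83.8) + (-26.4) = 222.7 kcal

ΔH°rxn = 222.7 kcal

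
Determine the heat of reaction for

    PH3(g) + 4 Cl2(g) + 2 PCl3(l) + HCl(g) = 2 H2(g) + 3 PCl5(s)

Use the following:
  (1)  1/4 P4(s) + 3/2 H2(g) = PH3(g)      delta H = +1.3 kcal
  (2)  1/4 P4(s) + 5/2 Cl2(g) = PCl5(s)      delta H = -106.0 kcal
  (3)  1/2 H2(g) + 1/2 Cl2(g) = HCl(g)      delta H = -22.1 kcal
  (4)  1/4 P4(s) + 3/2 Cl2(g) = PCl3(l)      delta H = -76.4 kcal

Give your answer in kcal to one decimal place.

delta H = -144.4 kcal

(1) reversed (reverse to put PH3(g) on the reactant side): -1.3 kcal
(2) × 3 (scale by 3 for the 3 PCl5(s)): (3)·(-106.0) = -318.0 kcal
(3) reversed (HCl(g) must end up as a reactant): +22.1 kcal
(4) reversed and × 2 (reverse to put PCl3(l) on the reactant side; scale by 2 for the 2 PCl3(l)): (-2)·(-76.4) = +152.8 kcal
delta H = (-1.3) + (-318.0) + (+22.1) + (+152.8) = -144.4 kcal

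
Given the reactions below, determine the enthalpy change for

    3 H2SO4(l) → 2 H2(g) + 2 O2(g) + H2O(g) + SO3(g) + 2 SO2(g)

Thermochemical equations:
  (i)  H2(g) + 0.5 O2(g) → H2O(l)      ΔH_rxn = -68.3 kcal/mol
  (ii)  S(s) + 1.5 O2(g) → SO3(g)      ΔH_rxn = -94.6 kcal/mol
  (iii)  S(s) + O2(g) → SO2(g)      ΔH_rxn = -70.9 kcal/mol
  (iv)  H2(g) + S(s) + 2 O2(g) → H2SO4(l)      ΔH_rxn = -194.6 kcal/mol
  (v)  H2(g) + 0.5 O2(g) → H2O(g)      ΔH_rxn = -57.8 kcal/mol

(i): not needed (H2O(l) appears nowhere else).
(ii) as written (SO3(g) already on the product side): -94.6 kcal/mol
(iii) × 2 (scale by 2 for the 2 SO2(g)): (2)·(-70.9) = -141.8 kcal/mol
(iv) reversed and × 3 (H2SO4(l) must end up as a reactant; scale by 3 for the 3 H2SO4(l)): (-3)·(-194.6) = +583.8 kcal/mol
(v) as written (H2O(g) already on the product side): -57.8 kcal/mol
Summing the manipulated equations, ΔH_rxn = (1)·(-94.6) + (2)·(-70.9) + (-3)·(-194.6) + (1)·(-57.8) = 289.6 kcal/mol

ΔH_rxn = 289.6 kcal/mol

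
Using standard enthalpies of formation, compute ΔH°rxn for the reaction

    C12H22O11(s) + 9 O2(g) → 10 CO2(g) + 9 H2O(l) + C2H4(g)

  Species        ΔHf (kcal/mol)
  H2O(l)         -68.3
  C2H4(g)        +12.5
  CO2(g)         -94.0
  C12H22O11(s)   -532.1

ΔH°rxn = -1010.1 kcal/mol

Products: 10·(-94.0) + 9·(-68.3) + 1·(+12.5) = -1542.2
Reactants: 1·(-532.1) + 9·(+0.0) = -532.1
ΔH°rxn = (-1542.2) − (-532.1) = -1010.1 kcal/mol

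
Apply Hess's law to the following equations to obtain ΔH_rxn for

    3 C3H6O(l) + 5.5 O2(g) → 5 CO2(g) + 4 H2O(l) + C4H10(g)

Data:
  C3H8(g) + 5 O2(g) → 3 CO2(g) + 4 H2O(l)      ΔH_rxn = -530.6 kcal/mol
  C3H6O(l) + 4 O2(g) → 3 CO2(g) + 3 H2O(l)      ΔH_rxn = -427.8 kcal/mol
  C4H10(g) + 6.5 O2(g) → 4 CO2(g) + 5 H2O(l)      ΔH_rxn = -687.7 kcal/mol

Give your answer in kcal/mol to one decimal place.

ΔH_rxn = -595.7 kcal/mol

equation 1: not needed (C3H8(g) appears nowhere else).
equation 2 × 3 (scale by 3 for the 3 C3H6O(l)): (3)·(-427.8) = -1283.4 kcal/mol
equation 3 reversed (reverse to put C4H10(g) on the product side): +687.7 kcal/mol
ΔH_rxn = (-1283.4) + (+687.7) = -595.7 kcal/mol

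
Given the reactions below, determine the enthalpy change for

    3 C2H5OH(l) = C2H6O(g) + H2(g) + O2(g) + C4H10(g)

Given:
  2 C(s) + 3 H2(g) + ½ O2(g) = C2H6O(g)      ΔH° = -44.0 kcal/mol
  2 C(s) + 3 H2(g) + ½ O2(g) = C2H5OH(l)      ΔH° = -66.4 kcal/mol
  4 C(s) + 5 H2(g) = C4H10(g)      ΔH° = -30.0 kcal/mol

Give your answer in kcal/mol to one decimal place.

ΔH° = 125.2 kcal/mol

equation 1 as written: -44.0 kcal/mol
equation 2 reversed and × 3: (-3)·(-66.4) = +199.2 kcal/mol
equation 3 as written: -30.0 kcal/mol
By Hess's law, ΔH° = (-44.0) + (+199.2) + (-30.0) = 125.2 kcal/mol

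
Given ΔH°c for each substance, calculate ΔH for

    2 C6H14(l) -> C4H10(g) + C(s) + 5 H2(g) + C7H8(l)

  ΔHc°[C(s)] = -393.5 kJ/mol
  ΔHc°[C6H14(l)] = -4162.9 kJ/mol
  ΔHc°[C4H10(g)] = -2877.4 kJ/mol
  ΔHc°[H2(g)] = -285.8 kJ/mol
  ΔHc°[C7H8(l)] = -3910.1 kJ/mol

Using ΔH = Σ nΔHc°(reactants) − Σ nΔHc°(products):
= [2·(-4162.9)] − [1·(-2877.4) + 1·(-393.5) + 5·(-285.8) + 1·(-3910.1)]
= 284.2 kJ/mol

ΔH = 284.2 kJ/mol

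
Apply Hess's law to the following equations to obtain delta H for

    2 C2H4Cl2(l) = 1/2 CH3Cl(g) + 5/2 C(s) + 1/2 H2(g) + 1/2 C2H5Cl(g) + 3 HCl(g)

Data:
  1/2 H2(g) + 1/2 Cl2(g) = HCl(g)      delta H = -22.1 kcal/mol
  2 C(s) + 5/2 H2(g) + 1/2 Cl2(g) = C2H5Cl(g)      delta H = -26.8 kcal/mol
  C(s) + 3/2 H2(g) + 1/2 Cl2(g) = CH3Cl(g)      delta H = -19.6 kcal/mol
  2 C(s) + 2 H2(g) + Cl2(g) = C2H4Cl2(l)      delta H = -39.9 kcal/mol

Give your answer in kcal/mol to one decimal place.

delta H = -9.7 kcal/mol

equation 1 × 3 (×3 to match 3 HCl(g) in the target): (3)·(-22.1) = -66.3 kcal/mol
equation 2 × 1/2 (scale by 1/2 for the 1/2 C2H5Cl(g)): (1/2)·(-26.8) = -13.4 kcal/mol
equation 3 × 1/2 (scale by 1/2 for the 1/2 CH3Cl(g)): (1/2)·(-19.6) = -9.8 kcal/mol
equation 4 reversed and × 2 (C2H4Cl2(l) must end up as a reactant; ×2 to match 2 C2H4Cl2(l) in the target): (-2)·(-39.9) = +79.8 kcal/mol
Summing the manipulated equations, delta H = (3)·(-22.1) + (1/2)·(-26.8) + (1/2)·(-19.6) + (-2)·(-39.9) = -9.7 kcal/mol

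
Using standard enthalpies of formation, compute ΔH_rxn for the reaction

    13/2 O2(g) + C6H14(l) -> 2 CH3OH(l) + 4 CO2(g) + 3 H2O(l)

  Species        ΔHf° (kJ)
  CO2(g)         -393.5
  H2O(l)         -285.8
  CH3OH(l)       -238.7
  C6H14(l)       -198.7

ΔH_rxn = -2710.1 kJ

ΔH°rxn = Σ nΔHf°(products) − Σ nΔHf°(reactants).
Products: 2·(-238.7) + 4·(-393.5) + 3·(-285.8) = -2908.8
Reactants: 13/2·(+0.0) + 1·(-198.7) = -198.7
ΔH_rxn = (-2908.8) − (-198.7) = -2710.1 kJ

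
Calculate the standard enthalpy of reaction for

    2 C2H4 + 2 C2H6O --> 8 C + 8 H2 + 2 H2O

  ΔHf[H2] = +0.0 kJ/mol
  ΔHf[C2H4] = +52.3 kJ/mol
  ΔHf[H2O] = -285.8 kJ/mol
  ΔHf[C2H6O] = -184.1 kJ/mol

Products: 8·(+0.0) + 8·(+0.0) + 2·(-285.8) = -571.6
Reactants: 2·(+52.3) + 2·(-184.1) = -263.6
ΔH_rxn = (-571.6) − (-263.6) = -308.0 kJ/mol

ΔH_rxn = -308.0 kJ/mol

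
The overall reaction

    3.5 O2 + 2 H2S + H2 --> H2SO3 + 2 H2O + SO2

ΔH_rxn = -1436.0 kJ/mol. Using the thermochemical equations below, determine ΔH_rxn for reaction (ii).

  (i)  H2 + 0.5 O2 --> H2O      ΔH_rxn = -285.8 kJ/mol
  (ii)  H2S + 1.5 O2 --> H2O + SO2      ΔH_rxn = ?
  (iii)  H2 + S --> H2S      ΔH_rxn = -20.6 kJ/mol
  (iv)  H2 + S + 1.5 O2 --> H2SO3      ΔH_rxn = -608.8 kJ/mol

ΔH_rxn = -562.0 kJ/mol

(i) as written: -285.8 kJ/mol
(ii) as written: contributes x
(iii) reversed: +20.6 kJ/mol
(iv) as written: -608.8 kJ/mol
-1436.0 = (-285.8) + (+20.6) + (-608.8) + x
x = (-1436.0 − (-874.0)) / (1) = -562.0 kJ/mol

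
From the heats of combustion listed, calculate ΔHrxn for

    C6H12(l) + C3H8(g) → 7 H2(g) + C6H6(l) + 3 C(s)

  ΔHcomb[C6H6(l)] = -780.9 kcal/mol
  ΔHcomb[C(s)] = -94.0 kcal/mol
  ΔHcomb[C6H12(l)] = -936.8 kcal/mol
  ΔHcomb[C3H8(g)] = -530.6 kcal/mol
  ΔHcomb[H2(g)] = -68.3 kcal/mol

With combustion enthalpies, reactants minus products:
= [1·(-936.8) + 1·(-530.6)] − [7·(-68.3) + 1·(-780.9) + 3·(-94.0)]
= 73.6 kcal/mol

ΔHrxn = 73.6 kcal/mol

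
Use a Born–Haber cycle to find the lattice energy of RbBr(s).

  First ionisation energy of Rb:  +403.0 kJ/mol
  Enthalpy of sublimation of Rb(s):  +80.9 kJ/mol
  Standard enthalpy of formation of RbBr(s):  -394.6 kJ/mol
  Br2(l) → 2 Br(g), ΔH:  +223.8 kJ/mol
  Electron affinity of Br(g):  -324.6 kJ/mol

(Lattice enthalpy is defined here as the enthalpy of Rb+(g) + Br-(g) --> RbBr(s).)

ΔHf° = 1·ΔHsub + 1·(ΣIE) + 1/2·D(Br2) + 1·EA + U
-394.6 = 1·(+80.9) + 1·(+403.0) + 1/2·(+223.8) + 1·(-324.6) + U
U = -394.6 − (+271.2) = -665.8 kJ/mol

U = -665.8 kJ/mol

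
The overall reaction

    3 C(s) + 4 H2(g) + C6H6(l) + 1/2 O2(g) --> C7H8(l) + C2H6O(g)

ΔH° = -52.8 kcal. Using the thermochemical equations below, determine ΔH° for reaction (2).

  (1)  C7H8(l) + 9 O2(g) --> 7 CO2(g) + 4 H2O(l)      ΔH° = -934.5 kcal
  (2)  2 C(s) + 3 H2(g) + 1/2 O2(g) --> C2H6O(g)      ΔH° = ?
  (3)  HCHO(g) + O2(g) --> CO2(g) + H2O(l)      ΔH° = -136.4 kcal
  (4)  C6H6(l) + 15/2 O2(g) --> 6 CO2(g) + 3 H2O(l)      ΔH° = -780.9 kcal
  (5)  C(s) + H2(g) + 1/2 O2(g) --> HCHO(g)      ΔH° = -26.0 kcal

(1) reversed (reverse to put C7H8(l) on the product side): +934.5 kcal
(2) as written (C2H6O(g) already on the product side): contributes x
(3) as written: -136.4 kcal
(4) as written (C6H6(l) already on the reactant side): -780.9 kcal
(5) as written: -26.0 kcal
-52.8 = (+934.5) + (-136.4) + (-780.9) + (-26.0) + x
x = (-52.8 − (-8.8)) / (1) = -44.0 kcal

ΔH° = -44.0 kcal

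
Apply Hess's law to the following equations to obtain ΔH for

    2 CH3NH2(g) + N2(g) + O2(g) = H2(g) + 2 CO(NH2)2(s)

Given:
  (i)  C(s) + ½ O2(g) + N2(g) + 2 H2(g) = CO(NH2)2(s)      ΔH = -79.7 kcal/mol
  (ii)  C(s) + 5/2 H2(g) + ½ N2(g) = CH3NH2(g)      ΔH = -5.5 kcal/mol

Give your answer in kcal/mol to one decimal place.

ΔH = -148.4 kcal/mol

(i) × 2 (×2 to match 2 CO(NH2)2(s) in the target): (2)·(-79.7) = -159.4 kcal/mol
(ii) reversed and × 2 (CH3NH2(g) must end up as a reactant; ×2 to match 2 CH3NH2(g) in the target): (-2)·(-5.5) = +11.0 kcal/mol
ΔH = (-159.4) + (+11.0) = -148.4 kcal/mol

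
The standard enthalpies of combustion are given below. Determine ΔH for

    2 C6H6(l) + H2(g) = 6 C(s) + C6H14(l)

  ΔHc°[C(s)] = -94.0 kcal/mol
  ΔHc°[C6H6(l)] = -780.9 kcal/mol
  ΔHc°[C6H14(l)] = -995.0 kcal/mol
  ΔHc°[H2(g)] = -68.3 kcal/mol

ΔH = -71.1 kcal/mol

Using ΔH = Σ nΔHc°(reactants) − Σ nΔHc°(products):
= [2·(-780.9) + 1·(-68.3)] − [6·(-94.0) + 1·(-995.0)]
= -71.1 kcal/mol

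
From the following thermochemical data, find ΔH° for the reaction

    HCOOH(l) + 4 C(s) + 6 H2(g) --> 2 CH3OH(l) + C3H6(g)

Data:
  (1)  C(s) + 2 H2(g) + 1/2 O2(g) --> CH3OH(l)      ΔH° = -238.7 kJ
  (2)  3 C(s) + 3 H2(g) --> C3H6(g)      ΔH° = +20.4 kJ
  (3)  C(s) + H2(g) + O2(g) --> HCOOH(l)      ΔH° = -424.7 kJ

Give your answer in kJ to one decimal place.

ΔH° = -32.3 kJ

(1) × 2: (2)·(-238.7) = -477.4 kJ
(2) as written: +20.4 kJ
(3) reversed: +424.7 kJ
Since enthalpy is a state function, ΔH° = (2)·(-238.7) + (1)·(+20.4) + (-1)·(-424.7) = -32.3 kJ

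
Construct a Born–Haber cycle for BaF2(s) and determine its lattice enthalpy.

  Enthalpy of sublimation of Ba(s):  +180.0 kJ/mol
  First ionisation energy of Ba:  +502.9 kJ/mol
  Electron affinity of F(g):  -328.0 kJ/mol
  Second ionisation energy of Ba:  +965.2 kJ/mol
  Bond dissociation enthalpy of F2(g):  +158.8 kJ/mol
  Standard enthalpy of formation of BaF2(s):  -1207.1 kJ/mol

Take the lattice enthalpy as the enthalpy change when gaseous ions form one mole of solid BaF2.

ΔHf° = 1·ΔHsub + 1·(ΣIE) + 1·D(F2) + 2·EA + U
-1207.1 = 1·(+180.0) + 1·(+1468.1) + 1·(+158.8) + 2·(-328.0) + U
U = -1207.1 − (+1150.9) = -2358.0 kJ/mol

U = -2358.0 kJ/mol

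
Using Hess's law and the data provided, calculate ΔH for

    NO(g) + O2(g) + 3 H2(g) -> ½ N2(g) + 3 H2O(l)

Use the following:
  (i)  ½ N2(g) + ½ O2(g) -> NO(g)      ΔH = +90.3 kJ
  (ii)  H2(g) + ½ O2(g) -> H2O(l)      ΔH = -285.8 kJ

(i) reversed (reverse to put NO(g) on the reactant side): -90.3 kJ
(ii) × 3 (×3 to match 3 H2O(l) in the target): (3)·(-285.8) = -857.4 kJ
ΔH = (-90.3) + (-857.4) = -947.7 kJ

ΔH = -947.7 kJ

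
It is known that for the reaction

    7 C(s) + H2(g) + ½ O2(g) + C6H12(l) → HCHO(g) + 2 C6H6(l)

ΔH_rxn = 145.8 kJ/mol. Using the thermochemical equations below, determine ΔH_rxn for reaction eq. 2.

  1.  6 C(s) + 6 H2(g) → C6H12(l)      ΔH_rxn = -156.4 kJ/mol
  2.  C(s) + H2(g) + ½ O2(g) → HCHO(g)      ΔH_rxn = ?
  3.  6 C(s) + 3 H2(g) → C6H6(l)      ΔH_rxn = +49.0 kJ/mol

ΔH_rxn = -108.6 kJ/mol

eq. 1 reversed: +156.4 kJ/mol
eq. 2 as written: contributes x
eq. 3 × 2: (2)·(+49.0) = +98.0 kJ/mol
+145.8 = (+156.4) + (+98.0) + x
x = (+145.8 − (+254.4)) / (1) = -108.6 kJ/mol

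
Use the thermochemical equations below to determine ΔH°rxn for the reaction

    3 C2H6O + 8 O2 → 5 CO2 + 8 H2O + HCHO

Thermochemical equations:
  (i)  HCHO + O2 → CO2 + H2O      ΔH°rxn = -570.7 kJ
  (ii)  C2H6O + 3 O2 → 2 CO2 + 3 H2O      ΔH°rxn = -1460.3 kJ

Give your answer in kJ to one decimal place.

ΔH°rxn = -3810.2 kJ

(i) reversed: +570.7 kJ
(ii) × 3: (3)·(-1460.3) = -4380.9 kJ
ΔH°rxn = (-1)·(-570.7) + (3)·(-1460.3) = -3810.2 kJ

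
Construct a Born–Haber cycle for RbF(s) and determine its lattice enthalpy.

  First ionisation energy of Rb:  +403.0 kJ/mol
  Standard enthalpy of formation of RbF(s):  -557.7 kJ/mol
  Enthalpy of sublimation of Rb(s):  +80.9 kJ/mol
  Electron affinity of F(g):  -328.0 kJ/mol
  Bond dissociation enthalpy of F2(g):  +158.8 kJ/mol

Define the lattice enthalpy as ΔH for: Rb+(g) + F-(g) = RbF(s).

U = -793.0 kJ/mol

ΔHf° = 1·ΔHsub + 1·(ΣIE) + 1/2·D(F2) + 1·EA + U
-557.7 = 1·(+80.9) + 1·(+403.0) + 1/2·(+158.8) + 1·(-328.0) + U
U = -557.7 − (+235.3) = -793.0 kJ/mol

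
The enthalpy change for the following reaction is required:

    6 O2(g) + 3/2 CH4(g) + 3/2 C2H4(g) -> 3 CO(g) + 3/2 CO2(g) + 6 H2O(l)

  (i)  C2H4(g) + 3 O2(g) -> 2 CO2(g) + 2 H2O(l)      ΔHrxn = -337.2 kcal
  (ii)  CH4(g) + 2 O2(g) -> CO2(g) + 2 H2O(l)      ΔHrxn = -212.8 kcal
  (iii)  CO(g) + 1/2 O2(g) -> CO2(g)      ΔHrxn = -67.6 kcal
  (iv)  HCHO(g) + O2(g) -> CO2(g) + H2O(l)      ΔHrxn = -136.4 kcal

ΔHrxn = -622.2 kcal

(i) × 3/2 (×3/2 to match 3/2 C2H4(g) in the target): (3/2)·(-337.2) = -505.8 kcal
(ii) × 3/2 (×3/2 to match 3/2 CH4(g) in the target): (3/2)·(-212.8) = -319.2 kcal
(iii) reversed and × 3 (CO(g) must end up as a product; ×3 to match 3 CO(g) in the target): (-3)·(-67.6) = +202.8 kcal
(iv): not needed (HCHO(g) appears nowhere else).
ΔHrxn = (-505.8) + (-319.2) + (+202.8) = -622.2 kcal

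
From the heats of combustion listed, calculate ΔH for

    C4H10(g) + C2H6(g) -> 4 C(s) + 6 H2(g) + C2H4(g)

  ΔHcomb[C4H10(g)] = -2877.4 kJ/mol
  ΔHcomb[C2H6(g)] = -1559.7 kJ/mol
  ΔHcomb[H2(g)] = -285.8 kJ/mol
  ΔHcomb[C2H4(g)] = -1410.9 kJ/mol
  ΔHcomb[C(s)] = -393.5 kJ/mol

ΔH = 262.6 kJ/mol

Using ΔH = Σ nΔHc°(reactants) − Σ nΔHc°(products):
= [1·(-2877.4) + 1·(-1559.7)] − [4·(-393.5) + 6·(-285.8) + 1·(-1410.9)]
= 262.6 kJ/mol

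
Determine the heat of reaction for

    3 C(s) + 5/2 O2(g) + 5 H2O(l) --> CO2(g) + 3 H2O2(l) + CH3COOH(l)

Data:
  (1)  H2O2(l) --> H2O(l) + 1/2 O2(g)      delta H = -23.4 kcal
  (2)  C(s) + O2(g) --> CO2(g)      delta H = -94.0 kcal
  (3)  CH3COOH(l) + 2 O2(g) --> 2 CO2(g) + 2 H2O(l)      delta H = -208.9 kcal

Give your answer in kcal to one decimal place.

(1) reversed and × 3: (-3)·(-23.4) = +70.2 kcal
(2) × 3: (3)·(-94.0) = -282.0 kcal
(3) reversed: +208.9 kcal
delta H = (+70.2) + (-282.0) + (+208.9) = -2.9 kcal

delta H = -2.9 kcal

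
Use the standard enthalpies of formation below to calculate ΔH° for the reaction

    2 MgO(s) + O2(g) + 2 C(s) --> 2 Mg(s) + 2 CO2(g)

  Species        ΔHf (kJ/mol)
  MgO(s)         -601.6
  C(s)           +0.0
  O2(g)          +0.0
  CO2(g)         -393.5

ΔH° = 416.2 kJ/mol

ΔH°rxn = Σ nΔHf°(products) − Σ nΔHf°(reactants).
Products: 2·(+0.0) + 2·(-393.5) = -787.0
Reactants: 2·(-601.6) + 1·(+0.0) + 2·(+0.0) = -1203.2
ΔH° = (-787.0) − (-1203.2) = 416.2 kJ/mol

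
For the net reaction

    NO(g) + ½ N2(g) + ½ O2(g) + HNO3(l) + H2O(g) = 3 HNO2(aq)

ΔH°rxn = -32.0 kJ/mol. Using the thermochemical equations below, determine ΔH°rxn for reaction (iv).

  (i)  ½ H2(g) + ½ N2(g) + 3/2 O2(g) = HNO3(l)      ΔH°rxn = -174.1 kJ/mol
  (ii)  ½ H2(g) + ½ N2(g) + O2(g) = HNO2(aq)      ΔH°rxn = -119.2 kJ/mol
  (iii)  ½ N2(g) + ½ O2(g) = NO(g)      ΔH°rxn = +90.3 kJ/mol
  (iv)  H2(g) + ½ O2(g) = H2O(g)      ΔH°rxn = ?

ΔH°rxn = -241.8 kJ/mol

(i) reversed (HNO3(l) must end up as a reactant): +174.1 kJ/mol
(ii) × 3 (×3 to match 3 HNO2(aq) in the target): (3)·(-119.2) = -357.6 kJ/mol
(iii) reversed (reverse to put NO(g) on the reactant side): -90.3 kJ/mol
(iv) reversed (H2O(g) must end up as a reactant): contributes −x
-32.0 = (+174.1) + (-357.6) + (-90.3) − x
x = (-32.0 − (-273.8)) / (-1) = -241.8 kJ/mol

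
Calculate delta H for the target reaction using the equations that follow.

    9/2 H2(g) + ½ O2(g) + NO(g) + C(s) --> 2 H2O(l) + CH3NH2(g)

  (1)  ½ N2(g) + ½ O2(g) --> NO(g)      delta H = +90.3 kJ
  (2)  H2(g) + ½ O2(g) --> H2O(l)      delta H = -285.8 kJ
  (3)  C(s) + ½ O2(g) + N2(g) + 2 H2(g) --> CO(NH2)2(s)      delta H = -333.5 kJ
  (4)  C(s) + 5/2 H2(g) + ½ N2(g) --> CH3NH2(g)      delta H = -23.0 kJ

delta H = -684.9 kJ

(1) reversed: -90.3 kJ
(2) × 2: (2)·(-285.8) = -571.6 kJ
(3): not needed.
(4) as written: -23.0 kJ
Since enthalpy is a state function, delta H = (-90.3) + (-571.6) + (-23.0) = -684.9 kJ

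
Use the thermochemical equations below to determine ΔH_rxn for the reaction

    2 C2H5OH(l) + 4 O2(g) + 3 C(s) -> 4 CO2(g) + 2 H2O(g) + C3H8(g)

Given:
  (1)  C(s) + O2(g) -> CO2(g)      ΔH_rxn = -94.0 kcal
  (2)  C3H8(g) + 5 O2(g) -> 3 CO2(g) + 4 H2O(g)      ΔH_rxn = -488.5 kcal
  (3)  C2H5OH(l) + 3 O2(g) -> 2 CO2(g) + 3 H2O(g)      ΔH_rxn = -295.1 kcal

(1) × 3 (scale by 3 for the 3 C(s)): (3)·(-94.0) = -282.0 kcal
(2) reversed (C3H8(g) must end up as a product): +488.5 kcal
(3) × 2 (×2 to match 2 C2H5OH(l) in the target): (2)·(-295.1) = -590.2 kcal
ΔH_rxn = (-282.0) + (+488.5) + (-590.2) = -383.7 kcal

ΔH_rxn = -383.7 kcal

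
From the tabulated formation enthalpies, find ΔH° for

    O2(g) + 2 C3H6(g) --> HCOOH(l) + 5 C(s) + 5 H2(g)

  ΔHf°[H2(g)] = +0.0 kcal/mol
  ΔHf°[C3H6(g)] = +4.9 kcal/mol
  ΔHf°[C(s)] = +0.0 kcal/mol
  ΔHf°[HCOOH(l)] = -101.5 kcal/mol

ΔH°rxn = Σ nΔHf°(products) − Σ nΔHf°(reactants).
Products: 1·(-101.5) + 5·(+0.0) + 5·(+0.0) = -101.5
Reactants: 1·(+0.0) + 2·(+4.9) = +9.8
ΔH° = (-101.5) − (+9.8) = -111.3 kcal/mol

ΔH° = -111.3 kcal/mol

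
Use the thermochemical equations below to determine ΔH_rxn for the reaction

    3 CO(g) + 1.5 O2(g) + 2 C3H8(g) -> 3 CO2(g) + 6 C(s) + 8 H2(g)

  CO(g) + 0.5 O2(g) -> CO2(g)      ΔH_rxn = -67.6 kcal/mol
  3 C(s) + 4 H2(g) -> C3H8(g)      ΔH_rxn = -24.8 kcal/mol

equation 1 × 3: (3)·(-67.6) = -202.8 kcal/mol
equation 2 reversed and × 2: (-2)·(-24.8) = +49.6 kcal/mol
By Hess's law, ΔH_rxn = (3)·(-67.6) + (-2)·(-24.8) = -153.2 kcal/mol

ΔH_rxn = -153.2 kcal/mol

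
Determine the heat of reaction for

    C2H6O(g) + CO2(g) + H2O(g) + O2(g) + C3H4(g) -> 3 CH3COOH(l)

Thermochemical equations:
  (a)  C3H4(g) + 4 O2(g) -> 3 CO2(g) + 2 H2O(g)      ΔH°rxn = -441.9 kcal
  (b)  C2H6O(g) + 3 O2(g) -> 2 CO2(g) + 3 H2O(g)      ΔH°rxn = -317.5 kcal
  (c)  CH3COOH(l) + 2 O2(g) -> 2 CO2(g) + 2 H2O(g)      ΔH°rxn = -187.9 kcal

ΔH°rxn = -195.7 kcal

(a) as written: -441.9 kcal
(b) as written: -317.5 kcal
(c) reversed and × 3: (-3)·(-187.9) = +563.7 kcal
Combining the equations, ΔH°rxn = (-441.9) + (-317.5) + (+563.7) = -195.7 kcal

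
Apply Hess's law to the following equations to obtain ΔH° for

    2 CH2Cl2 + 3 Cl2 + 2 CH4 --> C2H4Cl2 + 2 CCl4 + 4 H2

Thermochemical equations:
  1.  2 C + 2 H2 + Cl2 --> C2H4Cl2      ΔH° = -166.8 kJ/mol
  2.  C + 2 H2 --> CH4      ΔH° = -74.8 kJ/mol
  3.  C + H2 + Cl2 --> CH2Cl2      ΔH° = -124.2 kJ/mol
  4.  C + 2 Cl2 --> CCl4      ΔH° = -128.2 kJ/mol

eq. 1 as written (C2H4Cl2 already on the product side): -166.8 kJ/mol
eq. 2 reversed and × 2 (CH4 must end up as a reactant; scale by 2 for the 2 CH4): (-2)·(-74.8) = +149.6 kJ/mol
eq. 3 reversed and × 2 (reverse to put CH2Cl2 on the reactant side; ×2 to match 2 CH2Cl2 in the target): (-2)·(-124.2) = +248.4 kJ/mol
eq. 4 × 2 (×2 to match 2 CCl4 in the target): (2)·(-128.2) = -256.4 kJ/mol
Summing the manipulated equations, ΔH° = (-166.8) + (+149.6) + (+248.4) + (-256.4) = -25.2 kJ/mol

ΔH° = -25.2 kJ/mol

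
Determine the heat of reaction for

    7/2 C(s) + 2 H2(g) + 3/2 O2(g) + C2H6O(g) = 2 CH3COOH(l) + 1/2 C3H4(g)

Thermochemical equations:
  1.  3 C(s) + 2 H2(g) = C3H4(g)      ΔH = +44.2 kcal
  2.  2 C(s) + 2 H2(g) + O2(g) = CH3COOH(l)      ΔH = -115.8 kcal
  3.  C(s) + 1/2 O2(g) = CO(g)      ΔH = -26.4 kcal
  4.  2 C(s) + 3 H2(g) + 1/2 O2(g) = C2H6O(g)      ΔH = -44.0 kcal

eq. 1 × 1/2 (scale by 1/2 for the 1/2 C3H4(g)): (1/2)·(+44.2) = +22.1 kcal
eq. 2 × 2 (×2 to match 2 CH3COOH(l) in the target): (2)·(-115.8) = -231.6 kcal
eq. 3: not needed (CO(g) appears nowhere else).
eq. 4 reversed (reverse to put C2H6O(g) on the reactant side): +44.0 kcal
Summing the manipulated equations, ΔH = (+22.1) + (-231.6) + (+44.0) = -165.5 kcal

ΔH = -165.5 kcal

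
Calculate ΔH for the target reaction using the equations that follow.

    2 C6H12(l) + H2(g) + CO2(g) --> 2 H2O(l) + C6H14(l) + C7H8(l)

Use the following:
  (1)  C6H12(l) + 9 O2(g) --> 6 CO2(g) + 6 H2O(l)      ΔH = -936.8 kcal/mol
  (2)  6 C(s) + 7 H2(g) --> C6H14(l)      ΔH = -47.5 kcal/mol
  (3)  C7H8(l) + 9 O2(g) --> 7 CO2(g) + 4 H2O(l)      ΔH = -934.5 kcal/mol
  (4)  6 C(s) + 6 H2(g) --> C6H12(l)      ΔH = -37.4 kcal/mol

(1) as written: -936.8 kcal/mol
(2) as written (C6H14(l) already on the product side): -47.5 kcal/mol
(3) reversed (reverse to put C7H8(l) on the product side): +934.5 kcal/mol
(4) reversed: +37.4 kcal/mol
ΔH = (1)·(-936.8) + (1)·(-47.5) + (-1)·(-934.5) + (-1)·(-37.4) = -12.4 kcal/mol

ΔH = -12.4 kcal/mol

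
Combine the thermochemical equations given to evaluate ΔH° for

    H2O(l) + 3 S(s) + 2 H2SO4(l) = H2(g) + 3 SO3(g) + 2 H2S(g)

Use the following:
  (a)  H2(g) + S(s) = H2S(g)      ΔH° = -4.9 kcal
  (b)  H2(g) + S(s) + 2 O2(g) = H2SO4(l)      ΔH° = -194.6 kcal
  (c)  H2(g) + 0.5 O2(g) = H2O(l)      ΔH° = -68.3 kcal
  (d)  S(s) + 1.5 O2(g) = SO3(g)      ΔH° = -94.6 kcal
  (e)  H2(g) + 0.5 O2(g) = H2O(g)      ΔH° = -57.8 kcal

ΔH° = 163.9 kcal

(a) × 2: (2)·(-4.9) = -9.8 kcal
(b) reversed and × 2: (-2)·(-194.6) = +389.2 kcal
(c) reversed: +68.3 kcal
(d) × 3: (3)·(-94.6) = -283.8 kcal
(e): not needed.
Summing the manipulated equations, ΔH° = (2)·(-4.9) + (-2)·(-194.6) + (-1)·(-68.3) + (3)·(-94.6) = 163.9 kcal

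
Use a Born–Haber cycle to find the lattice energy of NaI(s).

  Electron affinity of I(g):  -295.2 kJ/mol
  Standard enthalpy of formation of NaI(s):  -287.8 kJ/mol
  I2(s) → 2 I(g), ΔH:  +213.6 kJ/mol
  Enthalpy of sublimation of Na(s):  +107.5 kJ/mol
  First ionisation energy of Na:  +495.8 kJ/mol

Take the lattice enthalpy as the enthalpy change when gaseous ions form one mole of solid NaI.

ΔHf° = 1·ΔHsub + 1·(ΣIE) + 1/2·D(I2) + 1·EA + U
-287.8 = 1·(+107.5) + 1·(+495.8) + 1/2·(+213.6) + 1·(-295.2) + U
U = -287.8 − (+414.9) = -702.7 kJ/mol

U = -702.7 kJ/mol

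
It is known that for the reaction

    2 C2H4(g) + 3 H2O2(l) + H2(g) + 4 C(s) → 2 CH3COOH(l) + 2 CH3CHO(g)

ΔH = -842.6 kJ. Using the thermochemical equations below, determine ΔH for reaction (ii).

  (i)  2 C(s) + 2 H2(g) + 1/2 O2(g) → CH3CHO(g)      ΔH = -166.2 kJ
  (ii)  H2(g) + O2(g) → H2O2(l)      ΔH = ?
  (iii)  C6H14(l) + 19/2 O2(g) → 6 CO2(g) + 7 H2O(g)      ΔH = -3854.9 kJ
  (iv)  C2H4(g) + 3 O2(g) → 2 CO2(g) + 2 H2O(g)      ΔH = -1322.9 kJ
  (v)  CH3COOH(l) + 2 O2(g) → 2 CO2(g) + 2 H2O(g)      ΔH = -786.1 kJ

(i) × 2 (×2 to match 2 CH3CHO(g) in the target): (2)·(-166.2) = -332.4 kJ
(ii) reversed and × 3 (reverse to put H2O2(l) on the reactant side; ×3 to match 3 H2O2(l) in the target): contributes −3·x
(iii): not needed (C6H14(l) appears nowhere else).
(iv) × 2 (scale by 2 for the 2 C2H4(g)): (2)·(-1322.9) = -2645.8 kJ
(v) reversed and × 2 (CH3COOH(l) must end up as a product; scale by 2 for the 2 CH3COOH(l)): (-2)·(-786.1) = +1572.2 kJ
-842.6 = (-332.4) + (-2645.8) + (+1572.2) − 3·x
x = (-842.6 − (-1406.0)) / (-3) = -187.8 kJ

ΔH = -187.8 kJ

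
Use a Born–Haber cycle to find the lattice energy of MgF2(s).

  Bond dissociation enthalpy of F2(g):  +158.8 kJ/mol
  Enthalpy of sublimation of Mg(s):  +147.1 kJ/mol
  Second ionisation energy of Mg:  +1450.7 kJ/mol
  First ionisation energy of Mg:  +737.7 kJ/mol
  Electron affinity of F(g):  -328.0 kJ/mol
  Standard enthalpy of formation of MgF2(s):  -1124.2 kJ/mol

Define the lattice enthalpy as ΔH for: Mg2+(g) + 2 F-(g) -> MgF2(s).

ΔHf° = 1·ΔHsub + 1·(ΣIE) + 1·D(F2) + 2·EA + U
-1124.2 = 1·(+147.1) + 1·(+2188.4) + 1·(+158.8) + 2·(-328.0) + U
U = -1124.2 − (+1838.3) = -2962.5 kJ/mol

U = -2962.5 kJ/mol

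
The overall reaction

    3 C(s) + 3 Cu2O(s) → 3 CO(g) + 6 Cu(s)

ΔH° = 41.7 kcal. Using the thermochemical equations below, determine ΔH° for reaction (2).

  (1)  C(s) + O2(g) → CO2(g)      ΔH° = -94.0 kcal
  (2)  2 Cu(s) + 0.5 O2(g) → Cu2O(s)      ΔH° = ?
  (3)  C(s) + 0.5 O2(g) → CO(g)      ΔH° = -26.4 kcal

ΔH° = -40.3 kcal

(1): not needed (CO2(g) appears nowhere else).
(2) reversed and × 3 (reverse to put Cu2O(s) on the reactant side; scale by 3 for the 3 Cu2O(s)): contributes −3·x
(3) × 3 (scale by 3 for the 3 CO(g)): (3)·(-26.4) = -79.2 kcal
+41.7 = (-79.2) − 3·x
x = (+41.7 − (-79.2)) / (-3) = -40.3 kcal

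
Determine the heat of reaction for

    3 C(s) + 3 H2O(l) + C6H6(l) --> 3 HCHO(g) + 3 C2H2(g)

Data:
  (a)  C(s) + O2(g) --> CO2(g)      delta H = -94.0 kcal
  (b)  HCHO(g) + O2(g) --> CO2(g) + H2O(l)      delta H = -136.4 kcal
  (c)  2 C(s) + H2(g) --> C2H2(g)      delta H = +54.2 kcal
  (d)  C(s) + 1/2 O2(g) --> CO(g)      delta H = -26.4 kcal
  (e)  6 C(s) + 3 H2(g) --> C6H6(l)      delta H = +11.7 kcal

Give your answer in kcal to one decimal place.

delta H = 278.1 kcal

(a) × 3: (3)·(-94.0) = -282.0 kcal
(b) reversed and × 3 (reverse to put HCHO(g) on the product side; scale by 3 for the 3 HCHO(g)): (-3)·(-136.4) = +409.2 kcal
(c) × 3 (scale by 3 for the 3 C2H2(g)): (3)·(+54.2) = +162.6 kcal
(d): not needed (CO(g) appears nowhere else).
(e) reversed (C6H6(l) must end up as a reactant): -11.7 kcal
Since enthalpy is a state function, delta H = (3)·(-94.0) + (-3)·(-136.4) + (3)·(+54.2) + (-1)·(+11.7) = 278.1 kcal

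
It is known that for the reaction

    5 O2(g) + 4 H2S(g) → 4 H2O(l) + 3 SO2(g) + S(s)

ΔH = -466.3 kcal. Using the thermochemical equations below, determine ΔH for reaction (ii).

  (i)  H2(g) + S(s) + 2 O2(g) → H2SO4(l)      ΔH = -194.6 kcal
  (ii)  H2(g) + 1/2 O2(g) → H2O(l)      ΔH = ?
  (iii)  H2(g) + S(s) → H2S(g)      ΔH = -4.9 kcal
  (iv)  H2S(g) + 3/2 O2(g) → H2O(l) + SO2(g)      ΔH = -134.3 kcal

(i): not needed.
(ii) as written: contributes x
(iii) reversed: +4.9 kcal
(iv) × 3: (3)·(-134.3) = -402.9 kcal
-466.3 = (+4.9) + (-402.9) + x
x = (-466.3 − (-398.0)) / (1) = -68.3 kcal

ΔH = -68.3 kcal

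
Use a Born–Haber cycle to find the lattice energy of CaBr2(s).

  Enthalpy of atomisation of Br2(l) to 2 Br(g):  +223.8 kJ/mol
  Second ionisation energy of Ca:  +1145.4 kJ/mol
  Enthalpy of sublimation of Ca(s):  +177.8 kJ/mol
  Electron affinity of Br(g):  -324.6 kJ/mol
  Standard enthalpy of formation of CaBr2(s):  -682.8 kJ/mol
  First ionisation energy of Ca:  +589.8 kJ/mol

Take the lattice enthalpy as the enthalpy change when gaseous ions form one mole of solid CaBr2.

U = -2170.4 kJ/mol

ΔHf° = 1·ΔHsub + 1·(ΣIE) + 1·D(Br2) + 2·EA + U
-682.8 = 1·(+177.8) + 1·(+1735.2) + 1·(+223.8) + 2·(-324.6) + U
U = -682.8 − (+1487.6) = -2170.4 kJ/mol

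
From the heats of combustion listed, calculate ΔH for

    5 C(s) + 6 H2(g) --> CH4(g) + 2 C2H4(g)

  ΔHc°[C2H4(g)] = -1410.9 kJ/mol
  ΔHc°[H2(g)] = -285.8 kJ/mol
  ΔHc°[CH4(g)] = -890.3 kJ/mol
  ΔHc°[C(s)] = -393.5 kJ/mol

ΔH = 29.8 kJ/mol

With combustion enthalpies, reactants minus products:
= [5·(-393.5) + 6·(-285.8)] − [1·(-890.3) + 2·(-1410.9)]
= 29.8 kJ/mol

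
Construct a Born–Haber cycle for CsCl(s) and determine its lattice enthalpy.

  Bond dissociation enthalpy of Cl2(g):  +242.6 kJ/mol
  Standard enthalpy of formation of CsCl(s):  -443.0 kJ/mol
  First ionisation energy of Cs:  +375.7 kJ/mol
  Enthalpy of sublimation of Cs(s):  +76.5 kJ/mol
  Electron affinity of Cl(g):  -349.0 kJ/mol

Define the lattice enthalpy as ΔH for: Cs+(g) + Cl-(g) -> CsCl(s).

U = -667.5 kJ/mol

ΔHf° = 1·ΔHsub + 1·(ΣIE) + 1/2·D(Cl2) + 1·EA + U
-443.0 = 1·(+76.5) + 1·(+375.7) + 1/2·(+242.6) + 1·(-349.0) + U
U = -443.0 − (+224.5) = -667.5 kJ/mol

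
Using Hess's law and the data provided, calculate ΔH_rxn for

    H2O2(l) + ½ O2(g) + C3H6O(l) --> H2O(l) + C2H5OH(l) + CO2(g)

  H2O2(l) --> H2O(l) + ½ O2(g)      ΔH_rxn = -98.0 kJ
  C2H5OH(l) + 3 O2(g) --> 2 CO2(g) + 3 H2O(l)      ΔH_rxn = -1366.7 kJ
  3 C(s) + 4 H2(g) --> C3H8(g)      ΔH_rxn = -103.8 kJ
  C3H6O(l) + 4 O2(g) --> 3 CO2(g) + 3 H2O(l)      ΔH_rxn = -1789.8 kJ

equation 1 as written: -98.0 kJ
equation 2 reversed: +1366.7 kJ
equation 3: not needed.
equation 4 as written: -1789.8 kJ
Since enthalpy is a state function, ΔH_rxn = (1)·(-98.0) + (-1)·(-1366.7) + (1)·(-1789.8) = -521.1 kJ

ΔH_rxn = -521.1 kJ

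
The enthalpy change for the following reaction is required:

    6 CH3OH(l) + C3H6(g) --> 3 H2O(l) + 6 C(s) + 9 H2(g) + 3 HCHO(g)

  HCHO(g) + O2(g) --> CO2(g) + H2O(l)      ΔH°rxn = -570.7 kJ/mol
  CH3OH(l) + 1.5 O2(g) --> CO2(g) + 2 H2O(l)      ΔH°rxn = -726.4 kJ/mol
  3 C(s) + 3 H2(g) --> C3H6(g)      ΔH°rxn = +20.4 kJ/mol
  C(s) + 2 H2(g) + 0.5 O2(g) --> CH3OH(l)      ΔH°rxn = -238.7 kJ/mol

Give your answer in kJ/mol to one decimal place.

equation 1 reversed and × 3 (HCHO(g) must end up as a product; ×3 to match 3 HCHO(g) in the target): (-3)·(-570.7) = +1712.1 kJ/mol
equation 2 × 3: (3)·(-726.4) = -2179.2 kJ/mol
equation 3 reversed (C3H6(g) must end up as a reactant): -20.4 kJ/mol
equation 4 reversed and × 3: (-3)·(-238.7) = +716.1 kJ/mol
ΔH°rxn = (-3)·(-570.7) + (3)·(-726.4) + (-1)·(+20.4) + (-3)·(-238.7) = 228.6 kJ/mol

ΔH°rxn = 228.6 kJ/mol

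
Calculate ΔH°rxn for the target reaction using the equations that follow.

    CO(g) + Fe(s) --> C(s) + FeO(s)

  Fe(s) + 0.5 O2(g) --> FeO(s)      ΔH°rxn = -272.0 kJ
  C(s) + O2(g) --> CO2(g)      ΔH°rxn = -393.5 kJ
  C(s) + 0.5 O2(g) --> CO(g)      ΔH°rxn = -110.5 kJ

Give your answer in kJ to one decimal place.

ΔH°rxn = -161.5 kJ

equation 1 as written: -272.0 kJ
equation 2: not needed.
equation 3 reversed: +110.5 kJ
By Hess's law, ΔH°rxn = (1)·(-272.0) + (-1)·(-110.5) = -161.5 kJ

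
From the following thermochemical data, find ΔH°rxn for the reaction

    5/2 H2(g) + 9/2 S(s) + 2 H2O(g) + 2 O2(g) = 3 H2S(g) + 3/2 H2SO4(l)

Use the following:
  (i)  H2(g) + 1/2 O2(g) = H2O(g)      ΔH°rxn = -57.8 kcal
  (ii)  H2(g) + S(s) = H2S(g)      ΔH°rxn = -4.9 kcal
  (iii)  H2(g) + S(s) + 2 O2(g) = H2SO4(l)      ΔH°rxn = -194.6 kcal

ΔH°rxn = -191.0 kcal

(i) reversed and × 2: (-2)·(-57.8) = +115.6 kcal
(ii) × 3: (3)·(-4.9) = -14.7 kcal
(iii) × 3/2: (3/2)·(-194.6) = -291.9 kcal
ΔH°rxn = (+115.6) + (-14.7) + (-291.9) = -191.0 kcal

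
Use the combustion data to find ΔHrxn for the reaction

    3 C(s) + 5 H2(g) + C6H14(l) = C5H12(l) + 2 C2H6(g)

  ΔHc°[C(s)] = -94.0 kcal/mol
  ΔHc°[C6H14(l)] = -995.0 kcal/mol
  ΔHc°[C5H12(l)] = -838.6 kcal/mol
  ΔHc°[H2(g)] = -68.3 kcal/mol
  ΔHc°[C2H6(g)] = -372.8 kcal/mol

With combustion enthalpies, reactants minus products:
= [3·(-94.0) + 5·(-68.3) + 1·(-995.0)] − [1·(-838.6) + 2·(-372.8)]
= -34.3 kcal/mol

ΔHrxn = -34.3 kcal/mol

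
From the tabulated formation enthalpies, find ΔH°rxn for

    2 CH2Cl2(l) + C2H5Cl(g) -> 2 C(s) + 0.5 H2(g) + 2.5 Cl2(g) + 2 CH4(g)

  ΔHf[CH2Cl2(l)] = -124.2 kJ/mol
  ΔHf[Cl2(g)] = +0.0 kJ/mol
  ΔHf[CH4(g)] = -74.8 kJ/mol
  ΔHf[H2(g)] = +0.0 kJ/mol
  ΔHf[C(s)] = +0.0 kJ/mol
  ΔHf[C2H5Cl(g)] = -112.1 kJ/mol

ΔH°rxn = 210.9 kJ/mol

ΔH°rxn = Σ nΔHf°(products) − Σ nΔHf°(reactants).
Products: 2·(+0.0) + 1/2·(+0.0) + 5/2·(+0.0) + 2·(-74.8) = -149.6
Reactants: 2·(-124.2) + 1·(-112.1) = -360.5
ΔH°rxn = (-149.6) − (-360.5) = 210.9 kJ/mol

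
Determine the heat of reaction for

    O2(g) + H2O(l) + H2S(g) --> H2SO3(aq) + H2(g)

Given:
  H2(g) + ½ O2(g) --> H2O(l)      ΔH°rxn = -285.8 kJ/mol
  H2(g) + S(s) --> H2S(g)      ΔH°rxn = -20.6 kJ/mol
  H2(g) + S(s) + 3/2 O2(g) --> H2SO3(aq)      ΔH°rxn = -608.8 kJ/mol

ΔH°rxn = -302.4 kJ/mol

equation 1 reversed: +285.8 kJ/mol
equation 2 reversed: +20.6 kJ/mol
equation 3 as written: -608.8 kJ/mol
ΔH°rxn = (-1)·(-285.8) + (-1)·(-20.6) + (1)·(-608.8) = -302.4 kJ/mol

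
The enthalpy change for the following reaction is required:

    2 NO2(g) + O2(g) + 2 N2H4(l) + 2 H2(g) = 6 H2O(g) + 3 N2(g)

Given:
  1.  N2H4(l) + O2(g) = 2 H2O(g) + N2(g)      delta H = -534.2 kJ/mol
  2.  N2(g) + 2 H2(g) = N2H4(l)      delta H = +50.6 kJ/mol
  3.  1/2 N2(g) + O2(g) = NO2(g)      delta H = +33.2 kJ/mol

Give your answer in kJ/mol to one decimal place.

eq. 1 × 3: (3)·(-534.2) = -1602.6 kJ/mol
eq. 2 as written: +50.6 kJ/mol
eq. 3 reversed and × 2: (-2)·(+33.2) = -66.4 kJ/mol
Since enthalpy is a state function, delta H = (3)·(-534.2) + (1)·(+50.6) + (-2)·(+33.2) = -1618.4 kJ/mol

delta H = -1618.4 kJ/mol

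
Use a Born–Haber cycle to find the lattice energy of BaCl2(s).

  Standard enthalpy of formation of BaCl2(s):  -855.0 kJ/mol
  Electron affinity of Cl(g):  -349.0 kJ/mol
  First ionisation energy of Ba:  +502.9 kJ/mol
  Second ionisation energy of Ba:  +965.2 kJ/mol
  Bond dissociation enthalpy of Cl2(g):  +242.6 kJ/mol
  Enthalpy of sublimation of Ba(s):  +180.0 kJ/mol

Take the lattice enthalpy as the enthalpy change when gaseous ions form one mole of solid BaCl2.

ΔHf° = 1·ΔHsub + 1·(ΣIE) + 1·D(Cl2) + 2·EA + U
-855.0 = 1·(+180.0) + 1·(+1468.1) + 1·(+242.6) + 2·(-349.0) + U
U = -855.0 − (+1192.7) = -2047.7 kJ/mol

U = -2047.7 kJ/mol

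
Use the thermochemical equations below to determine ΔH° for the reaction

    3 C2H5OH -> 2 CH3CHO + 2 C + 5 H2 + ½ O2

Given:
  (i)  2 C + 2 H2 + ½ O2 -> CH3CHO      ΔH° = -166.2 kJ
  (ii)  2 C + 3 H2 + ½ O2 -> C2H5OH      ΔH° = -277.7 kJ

ΔH° = 500.7 kJ

(i) × 2: (2)·(-166.2) = -332.4 kJ
(ii) reversed and × 3: (-3)·(-277.7) = +833.1 kJ
Combining the equations, ΔH° = (-332.4) + (+833.1) = 500.7 kJ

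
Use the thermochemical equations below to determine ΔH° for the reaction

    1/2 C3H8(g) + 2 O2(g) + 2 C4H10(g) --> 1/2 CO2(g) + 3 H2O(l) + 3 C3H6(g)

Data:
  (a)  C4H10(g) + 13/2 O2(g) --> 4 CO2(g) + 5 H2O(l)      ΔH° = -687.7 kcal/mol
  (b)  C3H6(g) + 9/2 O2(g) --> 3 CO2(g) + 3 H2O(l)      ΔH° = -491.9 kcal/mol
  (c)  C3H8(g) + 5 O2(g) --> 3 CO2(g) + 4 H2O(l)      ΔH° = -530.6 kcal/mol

(a) × 2 (×2 to match 2 C4H10(g) in the target): (2)·(-687.7) = -1375.4 kcal/mol
(b) reversed and × 3 (reverse to put C3H6(g) on the product side; ×3 to match 3 C3H6(g) in the target): (-3)·(-491.9) = +1475.7 kcal/mol
(c) × 1/2 (×1/2 to match 1/2 C3H8(g) in the target): (1/2)·(-530.6) = -265.3 kcal/mol
By Hess's law, ΔH° = (-1375.4) + (+1475.7) + (-265.3) = -165.0 kcal/mol

ΔH° = -165.0 kcal/mol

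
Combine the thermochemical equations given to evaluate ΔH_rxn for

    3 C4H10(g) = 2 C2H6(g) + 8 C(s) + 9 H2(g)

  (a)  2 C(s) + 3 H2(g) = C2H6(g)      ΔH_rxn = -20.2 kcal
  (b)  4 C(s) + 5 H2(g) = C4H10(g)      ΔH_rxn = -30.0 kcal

(a) × 2 (×2 to match 2 C2H6(g) in the target): (2)·(-20.2) = -40.4 kcal
(b) reversed and × 3 (C4H10(g) must end up as a reactant; scale by 3 for the 3 C4H10(g)): (-3)·(-30.0) = +90.0 kcal
Since enthalpy is a state function, ΔH_rxn = (-40.4) + (+90.0) = 49.6 kcal

ΔH_rxn = 49.6 kcal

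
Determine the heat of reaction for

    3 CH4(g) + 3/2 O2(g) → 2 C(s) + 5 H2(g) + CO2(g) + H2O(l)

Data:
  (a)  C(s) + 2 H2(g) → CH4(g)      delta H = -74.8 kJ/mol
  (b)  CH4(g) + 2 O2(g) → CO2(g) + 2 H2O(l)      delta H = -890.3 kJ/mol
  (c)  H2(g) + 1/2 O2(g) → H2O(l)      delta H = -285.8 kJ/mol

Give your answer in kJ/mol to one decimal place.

(a) reversed and × 2: (-2)·(-74.8) = +149.6 kJ/mol
(b) as written: -890.3 kJ/mol
(c) reversed: +285.8 kJ/mol
Summing the manipulated equations, delta H = (+149.6) + (-890.3) + (+285.8) = -454.9 kJ/mol

delta H = -454.9 kJ/mol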